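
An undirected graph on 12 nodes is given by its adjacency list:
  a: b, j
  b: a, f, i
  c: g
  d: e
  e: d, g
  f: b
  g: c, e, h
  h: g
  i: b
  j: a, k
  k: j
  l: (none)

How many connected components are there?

3

l is isolated — a component by itself.
Starting from c we can reach c, d, e, g, h. That is one component of size 5.
Starting from a we can reach a, b, f, i, j, k. That is one component of size 6.
Total: 3 components.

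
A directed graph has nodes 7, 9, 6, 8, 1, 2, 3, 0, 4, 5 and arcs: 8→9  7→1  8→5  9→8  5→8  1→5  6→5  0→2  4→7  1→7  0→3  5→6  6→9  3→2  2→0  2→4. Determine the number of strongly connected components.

4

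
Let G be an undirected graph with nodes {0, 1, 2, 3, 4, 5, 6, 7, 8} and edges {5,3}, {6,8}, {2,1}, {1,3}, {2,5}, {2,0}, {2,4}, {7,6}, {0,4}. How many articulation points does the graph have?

Removing 2 increases the component count from 2 to 3, so 2 is a cut vertex.
Removing 6 increases the component count from 2 to 3, so 6 is a cut vertex.
By contrast removing 1 leaves 2 components; it is not a cut vertex. No other vertex is a cut vertex either.

2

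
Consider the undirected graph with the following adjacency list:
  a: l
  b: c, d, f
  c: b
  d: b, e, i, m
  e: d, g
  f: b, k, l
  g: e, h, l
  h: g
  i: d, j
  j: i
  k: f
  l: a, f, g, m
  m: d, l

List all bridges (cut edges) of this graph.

a-l, b-c, d-i, f-k, g-h, i-j

The edges on the cycle e-g-l-f-b-d-e are not bridges since each lies on that cycle.
But removing k-f disconnects k from f; removing j-i disconnects j from i; removing b-c disconnects b from c; removing g-h disconnects g from h — these are bridges.
In total 6 edges are bridges.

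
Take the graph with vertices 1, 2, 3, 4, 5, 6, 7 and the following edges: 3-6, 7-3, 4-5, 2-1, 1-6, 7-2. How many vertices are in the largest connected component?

Starting from 4 we can reach 4, 5. That is one component of size 2.
Starting from 1 we can reach 1, 2, 3, 6, 7. That is one component of size 5.
The largest has 5 vertices.

5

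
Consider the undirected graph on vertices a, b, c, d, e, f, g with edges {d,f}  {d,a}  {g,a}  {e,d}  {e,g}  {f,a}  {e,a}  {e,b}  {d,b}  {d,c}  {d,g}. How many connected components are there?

Starting from a we can reach a, b, c, d, e, f, g. That is one component of size 7.
Total: 1 component.

1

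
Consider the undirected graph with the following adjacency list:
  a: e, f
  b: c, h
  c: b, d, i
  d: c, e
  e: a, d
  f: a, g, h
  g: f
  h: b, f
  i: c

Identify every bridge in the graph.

c-i, f-g

The edges on the cycle f-a-e-d-c-b-h-f are not bridges since each lies on that cycle.
But removing f-g disconnects f from g; removing i-c disconnects i from c — these are bridges.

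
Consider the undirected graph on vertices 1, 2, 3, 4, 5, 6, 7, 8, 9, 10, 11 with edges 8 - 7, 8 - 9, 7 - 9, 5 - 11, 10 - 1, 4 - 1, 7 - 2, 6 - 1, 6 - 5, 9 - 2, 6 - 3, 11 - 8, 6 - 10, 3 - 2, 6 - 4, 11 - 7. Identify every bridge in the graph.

The edges on the cycle 11-8-9-7-11 are not bridges since each lies on that cycle.
Every edge lies on some cycle, so there are no bridges.

none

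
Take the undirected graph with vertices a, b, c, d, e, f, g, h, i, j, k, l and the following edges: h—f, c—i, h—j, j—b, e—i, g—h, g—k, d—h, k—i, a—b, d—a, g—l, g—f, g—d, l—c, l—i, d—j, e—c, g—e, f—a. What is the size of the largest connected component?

Starting from a we can reach a, b, c, d, e, f, g, h, i, j, k, l. That is one component of size 12.
The largest has 12 vertices.

12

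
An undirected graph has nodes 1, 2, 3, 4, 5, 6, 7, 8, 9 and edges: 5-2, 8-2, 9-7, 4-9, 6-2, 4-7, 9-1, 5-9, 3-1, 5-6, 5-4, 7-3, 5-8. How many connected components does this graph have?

Starting from 1 we can reach 1, 2, 3, 4, 5, 6, 7, 8, 9. That is one component of size 9.
Total: 1 component.

1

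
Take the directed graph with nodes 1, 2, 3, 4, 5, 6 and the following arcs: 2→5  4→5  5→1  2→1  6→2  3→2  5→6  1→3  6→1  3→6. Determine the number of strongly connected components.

{1, 2, 3, 5, 6} are all mutually reachable — one SCC of size 5.
{4} is an SCC by itself.
That gives 2 strongly connected components.

2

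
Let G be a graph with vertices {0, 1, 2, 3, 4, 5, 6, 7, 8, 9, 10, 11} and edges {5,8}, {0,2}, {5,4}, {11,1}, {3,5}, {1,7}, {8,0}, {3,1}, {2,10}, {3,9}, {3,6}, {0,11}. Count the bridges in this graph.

The edges on the cycle 3-5-8-0-11-1-3 are not bridges since each lies on that cycle.
But removing 2–0 disconnects 2 from 0; removing 3–6 disconnects 3 from 6; removing 3–9 disconnects 3 from 9; removing 2–10 disconnects 2 from 10 — these are bridges.
In total 6 edges are bridges.

6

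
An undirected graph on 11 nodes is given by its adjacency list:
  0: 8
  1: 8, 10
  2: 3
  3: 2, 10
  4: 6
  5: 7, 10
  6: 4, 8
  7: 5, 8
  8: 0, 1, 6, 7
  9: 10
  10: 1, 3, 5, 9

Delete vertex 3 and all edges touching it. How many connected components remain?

With 3 gone, the remaining components are: {2}; {0, 1, 4, 5, 6, 7, 8, 9, 10}.
That is 2 components.

2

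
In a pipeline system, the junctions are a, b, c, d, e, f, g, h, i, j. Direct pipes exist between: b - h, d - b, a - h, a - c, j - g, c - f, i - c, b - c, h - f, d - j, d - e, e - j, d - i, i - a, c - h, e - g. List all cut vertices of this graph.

Removing d increases the component count from 1 to 2, so d is a cut vertex.
By contrast removing g leaves 1 component; it is not a cut vertex. No other vertex is a cut vertex either.

d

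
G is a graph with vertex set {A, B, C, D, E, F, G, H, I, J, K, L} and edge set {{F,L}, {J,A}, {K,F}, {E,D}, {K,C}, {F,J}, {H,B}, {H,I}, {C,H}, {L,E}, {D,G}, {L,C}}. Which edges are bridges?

A-J, B-H, C-H, D-E, D-G, E-L, F-J, H-I

The edges on the cycle K-F-L-C-K are not bridges since each lies on that cycle.
But removing C-H disconnects C from H; removing D-G disconnects D from G; removing H-B disconnects H from B; removing A-J disconnects A from J — these are bridges.
In total 8 edges are bridges.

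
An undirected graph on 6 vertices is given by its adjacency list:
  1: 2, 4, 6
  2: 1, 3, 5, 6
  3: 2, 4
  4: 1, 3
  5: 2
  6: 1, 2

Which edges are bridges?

The edges on the cycle 1-2-6-1 are not bridges since each lies on that cycle.
But removing 2-5 disconnects 2 from 5 — this is a bridge.

2-5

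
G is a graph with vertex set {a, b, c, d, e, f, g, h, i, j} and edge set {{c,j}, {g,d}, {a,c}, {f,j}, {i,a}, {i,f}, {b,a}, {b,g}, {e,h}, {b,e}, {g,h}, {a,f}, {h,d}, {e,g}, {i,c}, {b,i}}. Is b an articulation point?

Yes

Deleting b raises the number of components from 1 to 2, so b is a cut vertex.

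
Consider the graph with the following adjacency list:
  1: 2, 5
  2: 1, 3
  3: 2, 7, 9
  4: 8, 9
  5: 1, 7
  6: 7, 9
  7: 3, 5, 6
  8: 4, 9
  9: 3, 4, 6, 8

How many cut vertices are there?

1

Removing 9 increases the component count from 1 to 2, so 9 is a cut vertex.
By contrast removing 8 leaves 1 component; it is not a cut vertex. No other vertex is a cut vertex either.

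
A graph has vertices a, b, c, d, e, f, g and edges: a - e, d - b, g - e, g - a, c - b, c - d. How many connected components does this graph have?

3

f is isolated — a component by itself.
Starting from a we can reach a, e, g. That is one component of size 3.
Starting from b we can reach b, c, d. That is one component of size 3.
Total: 3 components.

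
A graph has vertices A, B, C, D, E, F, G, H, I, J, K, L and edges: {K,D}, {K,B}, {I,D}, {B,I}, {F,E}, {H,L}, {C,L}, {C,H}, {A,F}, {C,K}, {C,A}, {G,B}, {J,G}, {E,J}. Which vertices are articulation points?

C

Removing C increases the component count from 1 to 2, so C is a cut vertex.
By contrast removing L leaves 1 component; it is not a cut vertex. No other vertex is a cut vertex either.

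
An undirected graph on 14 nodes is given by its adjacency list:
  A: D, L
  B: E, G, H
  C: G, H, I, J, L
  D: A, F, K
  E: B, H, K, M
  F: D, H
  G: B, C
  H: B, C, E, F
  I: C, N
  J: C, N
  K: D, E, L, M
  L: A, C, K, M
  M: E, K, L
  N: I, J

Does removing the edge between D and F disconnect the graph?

No

After removing D-F, the path D-K-E-H-F still connects them, so the edge is not a bridge.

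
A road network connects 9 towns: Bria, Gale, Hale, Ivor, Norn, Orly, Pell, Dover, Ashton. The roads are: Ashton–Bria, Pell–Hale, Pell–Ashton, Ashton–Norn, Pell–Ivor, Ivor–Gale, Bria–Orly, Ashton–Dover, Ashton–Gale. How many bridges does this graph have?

5

The edges on the cycle Pell-Ivor-Gale-Ashton-Pell are not bridges since each lies on that cycle.
But removing Pell–Hale disconnects Pell from Hale; removing Norn–Ashton disconnects Norn from Ashton; removing Orly–Bria disconnects Orly from Bria; removing Dover–Ashton disconnects Dover from Ashton — these are bridges.
In total 5 edges are bridges.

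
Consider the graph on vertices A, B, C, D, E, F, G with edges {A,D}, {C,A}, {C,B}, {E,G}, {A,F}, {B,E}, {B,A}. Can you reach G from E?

Yes

From E we can reach A, B, C, D, E, F, G, which includes G.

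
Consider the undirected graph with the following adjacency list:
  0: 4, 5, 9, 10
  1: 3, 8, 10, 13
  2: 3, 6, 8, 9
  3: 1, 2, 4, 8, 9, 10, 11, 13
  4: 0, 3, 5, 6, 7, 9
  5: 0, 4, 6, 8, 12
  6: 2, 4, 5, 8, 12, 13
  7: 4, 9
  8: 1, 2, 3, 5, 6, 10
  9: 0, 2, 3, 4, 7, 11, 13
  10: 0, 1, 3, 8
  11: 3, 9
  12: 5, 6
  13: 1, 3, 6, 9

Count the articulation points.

0

Removing 12, for instance, still leaves 1 component. No single vertex removal increases the component count — the graph has no articulation points.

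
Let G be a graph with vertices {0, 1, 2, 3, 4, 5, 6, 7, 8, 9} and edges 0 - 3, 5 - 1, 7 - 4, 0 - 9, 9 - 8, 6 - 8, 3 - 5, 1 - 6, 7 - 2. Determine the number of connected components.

Starting from 2 we can reach 2, 4, 7. That is one component of size 3.
Starting from 0 we can reach 0, 1, 3, 5, 6, 8, 9. That is one component of size 7.
Total: 2 components.

2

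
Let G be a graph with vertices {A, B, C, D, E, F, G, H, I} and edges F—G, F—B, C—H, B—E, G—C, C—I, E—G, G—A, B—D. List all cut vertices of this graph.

B, C, G

Removing B increases the component count from 1 to 2, so B is a cut vertex.
Removing C increases the component count from 1 to 3, so C is a cut vertex.
Removing G increases the component count from 1 to 3, so G is a cut vertex.
By contrast removing D leaves 1 component; it is not a cut vertex. No other vertex is a cut vertex either.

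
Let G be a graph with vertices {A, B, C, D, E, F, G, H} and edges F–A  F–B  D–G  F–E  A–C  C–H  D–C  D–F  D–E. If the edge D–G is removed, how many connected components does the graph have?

Before removal there is 1 component.
D–G is a bridge — removing it separates D's side from G's side.
After removal: 2 components.

2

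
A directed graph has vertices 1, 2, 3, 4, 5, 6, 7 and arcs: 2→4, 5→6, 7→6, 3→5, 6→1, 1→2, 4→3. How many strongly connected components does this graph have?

{1, 2, 3, 4, 5, 6} are all mutually reachable — one SCC of size 6.
{7} is an SCC by itself.
That gives 2 strongly connected components.

2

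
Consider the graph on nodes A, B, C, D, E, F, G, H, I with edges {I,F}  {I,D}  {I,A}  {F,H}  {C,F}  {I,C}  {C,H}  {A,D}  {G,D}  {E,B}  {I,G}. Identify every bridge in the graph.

B-E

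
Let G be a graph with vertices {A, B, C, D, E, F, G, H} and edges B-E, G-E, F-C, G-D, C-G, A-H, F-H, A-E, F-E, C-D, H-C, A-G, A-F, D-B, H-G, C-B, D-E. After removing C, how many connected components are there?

1

With C gone, the remaining components are: {A, B, D, E, F, G, H}.
That is 1 component.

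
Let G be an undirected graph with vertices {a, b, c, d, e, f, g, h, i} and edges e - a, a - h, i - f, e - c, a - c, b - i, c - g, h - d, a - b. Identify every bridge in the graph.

The edges on the cycle e-a-c-e are not bridges since each lies on that cycle.
But removing a - b disconnects a from b; removing c - g disconnects c from g; removing f - i disconnects f from i; removing h - d disconnects h from d — these are bridges.
In total 6 edges are bridges.

a-b, a-h, b-i, c-g, d-h, f-i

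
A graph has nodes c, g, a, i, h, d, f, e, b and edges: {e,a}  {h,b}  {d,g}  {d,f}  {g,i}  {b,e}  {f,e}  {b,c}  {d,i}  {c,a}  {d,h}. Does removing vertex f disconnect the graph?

No

Deleting f leaves 1 component (was 1) (its neighbors d, e remain connected to each other), so f is not a cut vertex.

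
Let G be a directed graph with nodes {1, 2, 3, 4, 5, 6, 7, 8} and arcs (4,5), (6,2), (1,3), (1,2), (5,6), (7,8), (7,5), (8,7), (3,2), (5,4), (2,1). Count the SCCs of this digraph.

4

{1, 2, 3} are all mutually reachable — one SCC of size 3.
{4, 5} are all mutually reachable — one SCC of size 2.
{7, 8} are all mutually reachable — one SCC of size 2.
{6} is an SCC by itself.
That gives 4 strongly connected components.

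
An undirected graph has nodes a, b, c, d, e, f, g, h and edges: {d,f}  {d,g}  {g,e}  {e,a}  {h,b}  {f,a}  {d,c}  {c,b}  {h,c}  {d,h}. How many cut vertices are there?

Removing d increases the component count from 1 to 2, so d is a cut vertex.
By contrast removing g leaves 1 component; it is not a cut vertex. No other vertex is a cut vertex either.

1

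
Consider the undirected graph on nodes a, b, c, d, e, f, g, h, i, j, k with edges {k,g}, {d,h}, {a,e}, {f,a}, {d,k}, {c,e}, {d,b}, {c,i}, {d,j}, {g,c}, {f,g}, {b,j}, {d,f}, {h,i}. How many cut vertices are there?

Removing d increases the component count from 1 to 2, so d is a cut vertex.
By contrast removing k leaves 1 component; it is not a cut vertex. No other vertex is a cut vertex either.

1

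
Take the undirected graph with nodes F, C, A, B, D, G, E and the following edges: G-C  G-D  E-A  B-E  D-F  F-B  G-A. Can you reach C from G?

Yes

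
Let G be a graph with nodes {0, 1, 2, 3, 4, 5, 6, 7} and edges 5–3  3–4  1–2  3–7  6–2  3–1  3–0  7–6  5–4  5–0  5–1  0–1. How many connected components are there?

1

Starting from 0 we can reach 0, 1, 2, 3, 4, 5, 6, 7. That is one component of size 8.
Total: 1 component.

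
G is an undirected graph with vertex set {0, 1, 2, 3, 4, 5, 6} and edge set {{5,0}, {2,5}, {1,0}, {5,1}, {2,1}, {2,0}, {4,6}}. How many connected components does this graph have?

3 is isolated — a component by itself.
Starting from 4 we can reach 4, 6. That is one component of size 2.
Starting from 0 we can reach 0, 1, 2, 5. That is one component of size 4.
Total: 3 components.

3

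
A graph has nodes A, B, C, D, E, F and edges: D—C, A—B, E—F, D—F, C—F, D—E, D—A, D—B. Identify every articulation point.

Removing D increases the component count from 1 to 2, so D is a cut vertex.
By contrast removing A leaves 1 component; it is not a cut vertex. No other vertex is a cut vertex either.

D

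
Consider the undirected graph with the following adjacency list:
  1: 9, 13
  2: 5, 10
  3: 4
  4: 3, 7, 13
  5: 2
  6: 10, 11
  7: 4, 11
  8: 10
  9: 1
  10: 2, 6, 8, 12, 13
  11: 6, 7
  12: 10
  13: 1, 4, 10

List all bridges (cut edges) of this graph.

1-13, 1-9, 10-12, 10-2, 10-8, 2-5, 3-4

The edges on the cycle 7-4-13-10-6-11-7 are not bridges since each lies on that cycle.
But removing 13-1 disconnects 13 from 1; removing 10-8 disconnects 10 from 8; removing 2-5 disconnects 2 from 5; removing 2-10 disconnects 2 from 10 — these are bridges.
In total 7 edges are bridges.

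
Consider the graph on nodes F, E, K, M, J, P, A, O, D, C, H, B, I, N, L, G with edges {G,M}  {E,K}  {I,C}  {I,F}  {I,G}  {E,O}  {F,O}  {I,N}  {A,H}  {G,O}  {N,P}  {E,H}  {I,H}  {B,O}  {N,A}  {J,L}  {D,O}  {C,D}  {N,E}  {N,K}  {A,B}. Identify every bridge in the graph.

The edges on the cycle I-N-A-B-O-G-I are not bridges since each lies on that cycle.
But removing M–G disconnects M from G; removing P–N disconnects P from N; removing J–L disconnects J from L — these are bridges.

G-M, J-L, N-P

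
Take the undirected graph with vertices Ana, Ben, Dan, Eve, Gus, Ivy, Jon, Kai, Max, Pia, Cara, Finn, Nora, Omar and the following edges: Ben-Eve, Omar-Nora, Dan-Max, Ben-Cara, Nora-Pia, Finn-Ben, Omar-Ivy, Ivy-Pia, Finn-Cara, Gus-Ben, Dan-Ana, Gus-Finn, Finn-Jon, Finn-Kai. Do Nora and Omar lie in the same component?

Yes

From Nora we can reach Ivy, Pia, Nora, Omar, which includes Omar.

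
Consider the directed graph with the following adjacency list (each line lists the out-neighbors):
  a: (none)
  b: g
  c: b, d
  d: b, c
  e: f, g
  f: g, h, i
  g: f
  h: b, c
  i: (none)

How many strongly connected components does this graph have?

4

{b, c, d, f, g, h} are all mutually reachable — one SCC of size 6.
{i} is an SCC by itself.
{a} is an SCC by itself.
{e} is an SCC by itself.
That gives 4 strongly connected components.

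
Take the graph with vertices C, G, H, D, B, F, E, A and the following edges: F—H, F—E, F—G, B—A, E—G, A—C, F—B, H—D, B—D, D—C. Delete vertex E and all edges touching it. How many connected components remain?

With E gone, the remaining components are: {A, B, C, D, F, G, H}.
That is 1 component.

1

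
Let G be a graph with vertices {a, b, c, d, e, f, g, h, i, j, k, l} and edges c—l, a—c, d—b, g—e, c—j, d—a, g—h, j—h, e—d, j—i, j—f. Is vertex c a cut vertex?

Yes

Deleting c raises the number of components from 2 to 3, so c is a cut vertex.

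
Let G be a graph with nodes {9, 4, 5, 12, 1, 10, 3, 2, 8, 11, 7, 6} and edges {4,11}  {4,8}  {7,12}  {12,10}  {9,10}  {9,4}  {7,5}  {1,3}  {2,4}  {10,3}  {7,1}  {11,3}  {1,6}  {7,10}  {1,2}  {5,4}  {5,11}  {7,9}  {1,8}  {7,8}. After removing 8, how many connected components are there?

With 8 gone, the remaining components are: {1, 2, 3, 4, 5, 6, 7, 9, 10, 11, 12}.
That is 1 component.

1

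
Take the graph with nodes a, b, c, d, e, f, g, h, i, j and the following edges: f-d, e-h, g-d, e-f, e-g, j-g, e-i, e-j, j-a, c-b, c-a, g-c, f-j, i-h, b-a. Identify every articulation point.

e

Removing e increases the component count from 1 to 2, so e is a cut vertex.
By contrast removing h leaves 1 component; it is not a cut vertex. No other vertex is a cut vertex either.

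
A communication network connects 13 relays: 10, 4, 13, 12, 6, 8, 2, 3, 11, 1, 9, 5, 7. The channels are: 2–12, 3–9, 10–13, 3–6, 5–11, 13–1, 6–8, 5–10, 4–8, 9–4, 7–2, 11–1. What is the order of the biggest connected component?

5

Starting from 2 we can reach 2, 7, 12. That is one component of size 3.
Starting from 3 we can reach 3, 4, 6, 8, 9. That is one component of size 5.
Starting from 1 we can reach 1, 5, 10, 11, 13. That is one component of size 5.
The largest has 5 vertices.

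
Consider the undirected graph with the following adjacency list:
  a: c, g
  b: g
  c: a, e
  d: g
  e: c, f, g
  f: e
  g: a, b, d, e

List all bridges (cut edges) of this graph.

b-g, d-g, e-f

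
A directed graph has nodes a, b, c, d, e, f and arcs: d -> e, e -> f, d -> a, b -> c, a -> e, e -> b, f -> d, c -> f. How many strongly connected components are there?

{a, b, c, d, e, f} are all mutually reachable — one SCC of size 6.
That gives 1 strongly connected component.

1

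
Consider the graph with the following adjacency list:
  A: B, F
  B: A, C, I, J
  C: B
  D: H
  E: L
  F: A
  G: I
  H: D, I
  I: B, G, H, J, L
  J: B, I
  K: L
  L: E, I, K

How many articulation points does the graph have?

5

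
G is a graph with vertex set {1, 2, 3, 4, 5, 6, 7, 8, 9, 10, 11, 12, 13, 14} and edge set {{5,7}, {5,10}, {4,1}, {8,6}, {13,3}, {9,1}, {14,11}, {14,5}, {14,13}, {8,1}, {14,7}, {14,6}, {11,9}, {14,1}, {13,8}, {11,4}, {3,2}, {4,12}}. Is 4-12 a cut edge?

Removing 4-12 leaves no path between 4 and 12: the component count goes from 1 to 2. So it is a bridge.

Yes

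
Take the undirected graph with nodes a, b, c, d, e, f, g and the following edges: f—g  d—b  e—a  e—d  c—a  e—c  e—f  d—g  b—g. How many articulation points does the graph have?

Removing e increases the component count from 1 to 2, so e is a cut vertex.
By contrast removing g leaves 1 component; it is not a cut vertex. No other vertex is a cut vertex either.

1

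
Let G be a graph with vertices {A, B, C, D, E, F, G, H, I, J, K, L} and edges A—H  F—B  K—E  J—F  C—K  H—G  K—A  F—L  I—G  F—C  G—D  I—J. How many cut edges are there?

4

The edges on the cycle I-J-F-C-K-A-H-G-I are not bridges since each lies on that cycle.
But removing F—B disconnects F from B; removing D—G disconnects D from G; removing L—F disconnects L from F; removing E—K disconnects E from K — these are bridges.
That makes 4 bridges.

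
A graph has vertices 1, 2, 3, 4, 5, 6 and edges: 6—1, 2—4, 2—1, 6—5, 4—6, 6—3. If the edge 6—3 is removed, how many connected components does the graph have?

Before removal there is 1 component.
6—3 is a bridge — removing it separates 6's side from 3's side.
After removal: 2 components.

2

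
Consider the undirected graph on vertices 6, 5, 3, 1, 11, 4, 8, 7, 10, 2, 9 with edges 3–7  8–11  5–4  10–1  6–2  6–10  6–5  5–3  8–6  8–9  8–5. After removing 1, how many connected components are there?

With 1 gone, the remaining components are: {2, 3, 4, 5, 6, 7, 8, 9, 10, 11}.
That is 1 component.

1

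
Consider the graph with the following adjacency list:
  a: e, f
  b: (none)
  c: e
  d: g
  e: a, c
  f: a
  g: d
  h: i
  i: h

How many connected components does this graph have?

4

b is isolated — a component by itself.
Starting from d we can reach d, g. That is one component of size 2.
Starting from h we can reach h, i. That is one component of size 2.
Starting from a we can reach a, c, e, f. That is one component of size 4.
Total: 4 components.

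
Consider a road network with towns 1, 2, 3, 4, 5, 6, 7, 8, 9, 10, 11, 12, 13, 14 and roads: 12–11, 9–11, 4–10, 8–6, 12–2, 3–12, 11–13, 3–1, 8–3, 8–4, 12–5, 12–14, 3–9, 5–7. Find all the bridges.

The edges on the cycle 3-12-11-9-3 are not bridges since each lies on that cycle.
But removing 7–5 disconnects 7 from 5; removing 3–1 disconnects 3 from 1; removing 8–6 disconnects 8 from 6; removing 5–12 disconnects 5 from 12 — these are bridges.
In total 10 edges are bridges.

1-3, 10-4, 11-13, 12-14, 12-2, 12-5, 3-8, 4-8, 5-7, 6-8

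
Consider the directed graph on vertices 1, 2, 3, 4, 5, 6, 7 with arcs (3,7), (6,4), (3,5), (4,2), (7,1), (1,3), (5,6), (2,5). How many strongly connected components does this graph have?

2

{2, 4, 5, 6} are all mutually reachable — one SCC of size 4.
{1, 3, 7} are all mutually reachable — one SCC of size 3.
That gives 2 strongly connected components.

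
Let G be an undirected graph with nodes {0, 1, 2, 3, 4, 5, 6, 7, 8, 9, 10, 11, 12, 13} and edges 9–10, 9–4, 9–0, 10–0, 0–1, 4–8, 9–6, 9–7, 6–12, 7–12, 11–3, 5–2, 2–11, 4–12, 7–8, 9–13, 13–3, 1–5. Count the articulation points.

Removing 9 increases the component count from 1 to 2, so 9 is a cut vertex.
By contrast removing 8 leaves 1 component; it is not a cut vertex. No other vertex is a cut vertex either.

1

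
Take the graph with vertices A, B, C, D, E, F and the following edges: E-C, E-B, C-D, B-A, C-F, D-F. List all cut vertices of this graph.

B, C, E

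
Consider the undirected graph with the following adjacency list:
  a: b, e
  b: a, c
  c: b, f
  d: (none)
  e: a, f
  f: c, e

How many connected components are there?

2

d is isolated — a component by itself.
Starting from a we can reach a, b, c, e, f. That is one component of size 5.
Total: 2 components.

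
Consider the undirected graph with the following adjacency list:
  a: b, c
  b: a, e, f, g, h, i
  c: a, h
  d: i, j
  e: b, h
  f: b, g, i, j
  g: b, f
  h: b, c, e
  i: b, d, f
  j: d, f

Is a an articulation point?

Deleting a leaves 1 component (was 1) (its neighbors b, c remain connected to each other), so a is not a cut vertex.

No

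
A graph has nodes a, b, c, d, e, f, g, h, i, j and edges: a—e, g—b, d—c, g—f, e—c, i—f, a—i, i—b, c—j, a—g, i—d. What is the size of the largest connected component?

h is isolated — a component by itself.
Starting from a we can reach a, b, c, d, e, f, g, i, j. That is one component of size 9.
The largest has 9 vertices.

9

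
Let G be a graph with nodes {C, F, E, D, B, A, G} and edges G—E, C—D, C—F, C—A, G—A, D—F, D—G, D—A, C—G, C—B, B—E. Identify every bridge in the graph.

none

The edges on the cycle D-G-A-D are not bridges since each lies on that cycle.
Every edge lies on some cycle, so there are no bridges.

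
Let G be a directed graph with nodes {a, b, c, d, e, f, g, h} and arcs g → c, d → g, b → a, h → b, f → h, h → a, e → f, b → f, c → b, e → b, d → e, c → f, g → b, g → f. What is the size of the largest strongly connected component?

3

{b, f, h} are all mutually reachable — one SCC of size 3.
{a} is an SCC by itself.
{e} is an SCC by itself.
{c} is an SCC by itself.
{d} is an SCC by itself.
(and 1 more singleton SCC)
The largest has 3 vertices.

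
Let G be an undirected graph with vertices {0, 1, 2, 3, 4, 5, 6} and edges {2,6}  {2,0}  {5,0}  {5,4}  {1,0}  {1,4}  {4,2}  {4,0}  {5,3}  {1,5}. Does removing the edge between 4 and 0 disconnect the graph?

No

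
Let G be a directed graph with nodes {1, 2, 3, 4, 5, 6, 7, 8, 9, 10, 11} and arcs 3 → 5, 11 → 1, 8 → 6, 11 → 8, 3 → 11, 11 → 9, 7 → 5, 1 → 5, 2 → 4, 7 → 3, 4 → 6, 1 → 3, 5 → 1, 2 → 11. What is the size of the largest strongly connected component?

4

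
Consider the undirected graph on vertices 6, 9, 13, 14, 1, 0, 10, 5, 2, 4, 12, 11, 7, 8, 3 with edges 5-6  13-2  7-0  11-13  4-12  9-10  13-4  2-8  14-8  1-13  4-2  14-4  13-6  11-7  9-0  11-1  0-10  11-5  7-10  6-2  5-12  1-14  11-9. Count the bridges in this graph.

0

The edges on the cycle 7-0-10-7 are not bridges since each lies on that cycle.
Every edge lies on some cycle, so there are no bridges.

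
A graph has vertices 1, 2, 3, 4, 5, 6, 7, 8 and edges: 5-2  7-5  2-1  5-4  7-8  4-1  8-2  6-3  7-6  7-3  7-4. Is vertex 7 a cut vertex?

Yes

Deleting 7 raises the number of components from 1 to 2, so 7 is a cut vertex.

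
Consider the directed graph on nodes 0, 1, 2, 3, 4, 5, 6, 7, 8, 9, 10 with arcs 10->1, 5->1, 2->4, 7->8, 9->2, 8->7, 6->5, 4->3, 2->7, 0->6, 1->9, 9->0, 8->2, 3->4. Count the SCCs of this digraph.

4

{0, 1, 5, 6, 9} are all mutually reachable — one SCC of size 5.
{2, 7, 8} are all mutually reachable — one SCC of size 3.
{3, 4} are all mutually reachable — one SCC of size 2.
{10} is an SCC by itself.
That gives 4 strongly connected components.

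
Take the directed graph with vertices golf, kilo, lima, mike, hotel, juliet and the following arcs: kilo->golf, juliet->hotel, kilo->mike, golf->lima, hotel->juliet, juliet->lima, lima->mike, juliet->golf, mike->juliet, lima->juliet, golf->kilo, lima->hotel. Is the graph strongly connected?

Yes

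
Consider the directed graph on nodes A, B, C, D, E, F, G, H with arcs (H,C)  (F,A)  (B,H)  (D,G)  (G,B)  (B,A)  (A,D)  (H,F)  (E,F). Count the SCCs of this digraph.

3

{A, B, D, F, G, H} are all mutually reachable — one SCC of size 6.
{C} is an SCC by itself.
{E} is an SCC by itself.
That gives 3 strongly connected components.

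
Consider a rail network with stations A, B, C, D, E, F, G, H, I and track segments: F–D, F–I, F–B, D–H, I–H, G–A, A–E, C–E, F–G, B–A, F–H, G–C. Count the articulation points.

Removing F increases the component count from 1 to 2, so F is a cut vertex.
By contrast removing H leaves 1 component; it is not a cut vertex. No other vertex is a cut vertex either.

1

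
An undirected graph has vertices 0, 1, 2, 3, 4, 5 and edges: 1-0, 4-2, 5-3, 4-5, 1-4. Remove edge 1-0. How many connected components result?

Before removal there is 1 component.
1-0 is a bridge — removing it separates 1's side from 0's side.
After removal: 2 components.

2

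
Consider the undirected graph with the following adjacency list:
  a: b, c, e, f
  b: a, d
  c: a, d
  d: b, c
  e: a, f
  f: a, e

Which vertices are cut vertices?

a

Removing a increases the component count from 1 to 2, so a is a cut vertex.
By contrast removing c leaves 1 component; it is not a cut vertex. No other vertex is a cut vertex either.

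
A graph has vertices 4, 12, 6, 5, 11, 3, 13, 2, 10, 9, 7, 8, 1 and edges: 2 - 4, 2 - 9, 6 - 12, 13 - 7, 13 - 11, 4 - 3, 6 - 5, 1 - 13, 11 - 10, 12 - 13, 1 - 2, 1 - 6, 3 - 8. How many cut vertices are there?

7

Removing 1 increases the component count from 1 to 2, so 1 is a cut vertex.
Removing 2 increases the component count from 1 to 3, so 2 is a cut vertex.
Removing 3 increases the component count from 1 to 2, so 3 is a cut vertex.
Likewise 4, 6, 11, 13 are cut vertices.
By contrast removing 8 leaves 1 component; it is not a cut vertex. No other vertex is a cut vertex either.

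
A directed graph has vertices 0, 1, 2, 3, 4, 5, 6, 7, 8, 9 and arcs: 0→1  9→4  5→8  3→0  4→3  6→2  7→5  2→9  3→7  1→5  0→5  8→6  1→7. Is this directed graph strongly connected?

Yes

From 1 we can reach every vertex (0, 1, 2, 3, 4, 5, 6, 7, 8, 9), and every vertex can reach 1 (0, 1, 2, 3, 4, 5, 6, 7, 8, 9). So the whole graph is one strongly connected component.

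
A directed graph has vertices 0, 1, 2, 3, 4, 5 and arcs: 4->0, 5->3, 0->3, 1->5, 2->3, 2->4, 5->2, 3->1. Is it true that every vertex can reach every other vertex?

From 2 we can reach every vertex (0, 1, 2, 3, 4, 5), and every vertex can reach 2 (0, 1, 2, 3, 4, 5). So the whole graph is one strongly connected component.

Yes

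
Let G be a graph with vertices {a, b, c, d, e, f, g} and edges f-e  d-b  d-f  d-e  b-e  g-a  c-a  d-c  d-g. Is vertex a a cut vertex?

No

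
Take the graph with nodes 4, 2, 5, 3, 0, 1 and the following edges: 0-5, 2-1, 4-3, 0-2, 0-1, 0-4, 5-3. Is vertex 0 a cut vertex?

Deleting 0 raises the number of components from 1 to 2, so 0 is a cut vertex.

Yes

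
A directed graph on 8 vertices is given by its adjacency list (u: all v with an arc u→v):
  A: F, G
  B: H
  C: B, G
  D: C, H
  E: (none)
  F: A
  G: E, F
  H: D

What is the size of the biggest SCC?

{B, C, D, H} are all mutually reachable — one SCC of size 4.
{A, F, G} are all mutually reachable — one SCC of size 3.
{E} is an SCC by itself.
The largest has 4 vertices.

4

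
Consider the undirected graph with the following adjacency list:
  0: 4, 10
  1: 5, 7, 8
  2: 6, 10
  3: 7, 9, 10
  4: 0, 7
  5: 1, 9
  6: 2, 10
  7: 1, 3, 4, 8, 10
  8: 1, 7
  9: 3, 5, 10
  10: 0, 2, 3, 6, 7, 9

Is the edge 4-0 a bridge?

After removing 4-0, the path 4-7-10-0 still connects them, so the edge is not a bridge.

No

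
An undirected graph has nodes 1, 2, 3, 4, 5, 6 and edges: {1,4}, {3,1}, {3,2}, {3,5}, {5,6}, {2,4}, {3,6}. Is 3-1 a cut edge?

No

After removing 3-1, the path 3-2-4-1 still connects them, so the edge is not a bridge.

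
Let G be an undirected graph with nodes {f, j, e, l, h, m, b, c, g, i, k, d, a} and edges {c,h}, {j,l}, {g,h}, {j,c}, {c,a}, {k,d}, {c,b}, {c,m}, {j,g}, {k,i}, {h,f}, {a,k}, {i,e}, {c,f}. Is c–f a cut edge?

After removing c–f, the path c-h-f still connects them, so the edge is not a bridge.

No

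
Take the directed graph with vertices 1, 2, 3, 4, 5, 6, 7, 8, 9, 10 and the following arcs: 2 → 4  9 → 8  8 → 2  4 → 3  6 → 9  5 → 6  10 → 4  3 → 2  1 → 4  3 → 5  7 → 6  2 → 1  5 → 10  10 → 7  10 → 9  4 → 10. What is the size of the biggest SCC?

10

{1, 2, 3, 4, 5, 6, 7, 8, 9, 10} are all mutually reachable — one SCC of size 10.
The largest has 10 vertices.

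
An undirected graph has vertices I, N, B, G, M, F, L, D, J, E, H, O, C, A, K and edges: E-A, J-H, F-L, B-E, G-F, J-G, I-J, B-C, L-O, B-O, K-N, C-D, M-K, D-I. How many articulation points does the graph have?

4

Removing B increases the component count from 2 to 3, so B is a cut vertex.
Removing E increases the component count from 2 to 3, so E is a cut vertex.
Removing J increases the component count from 2 to 3, so J is a cut vertex.
Likewise K is a cut vertex.
By contrast removing O leaves 2 components; it is not a cut vertex. No other vertex is a cut vertex either.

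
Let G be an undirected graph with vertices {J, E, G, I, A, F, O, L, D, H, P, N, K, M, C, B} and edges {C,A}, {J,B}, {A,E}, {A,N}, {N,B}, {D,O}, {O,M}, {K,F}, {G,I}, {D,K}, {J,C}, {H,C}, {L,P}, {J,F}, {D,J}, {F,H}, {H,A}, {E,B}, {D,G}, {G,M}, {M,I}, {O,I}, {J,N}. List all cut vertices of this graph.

Removing D increases the component count from 2 to 3, so D is a cut vertex.
By contrast removing M leaves 2 components; it is not a cut vertex. No other vertex is a cut vertex either.

D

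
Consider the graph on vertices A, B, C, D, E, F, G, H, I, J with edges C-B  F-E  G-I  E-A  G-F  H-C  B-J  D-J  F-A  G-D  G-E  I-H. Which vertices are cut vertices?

G

Removing G increases the component count from 1 to 2, so G is a cut vertex.
By contrast removing I leaves 1 component; it is not a cut vertex. No other vertex is a cut vertex either.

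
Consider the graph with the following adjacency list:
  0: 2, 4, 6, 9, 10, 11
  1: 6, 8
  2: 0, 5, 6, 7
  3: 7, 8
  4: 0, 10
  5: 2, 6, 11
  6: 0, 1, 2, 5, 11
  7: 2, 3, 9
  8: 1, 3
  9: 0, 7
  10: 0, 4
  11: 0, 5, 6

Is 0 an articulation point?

Yes

Deleting 0 raises the number of components from 1 to 2, so 0 is a cut vertex.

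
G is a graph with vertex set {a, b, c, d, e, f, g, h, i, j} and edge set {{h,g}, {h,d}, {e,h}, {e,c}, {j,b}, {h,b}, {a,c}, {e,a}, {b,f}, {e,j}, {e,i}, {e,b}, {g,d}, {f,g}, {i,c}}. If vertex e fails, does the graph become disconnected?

Yes

Deleting e raises the number of components from 1 to 2, so e is a cut vertex.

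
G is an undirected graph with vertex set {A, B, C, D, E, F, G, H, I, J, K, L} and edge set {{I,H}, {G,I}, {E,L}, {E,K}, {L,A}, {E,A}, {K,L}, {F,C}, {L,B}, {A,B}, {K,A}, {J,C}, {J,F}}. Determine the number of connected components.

D is isolated — a component by itself.
Starting from G we can reach G, H, I. That is one component of size 3.
Starting from C we can reach C, F, J. That is one component of size 3.
Starting from A we can reach A, B, E, K, L. That is one component of size 5.
Total: 4 components.

4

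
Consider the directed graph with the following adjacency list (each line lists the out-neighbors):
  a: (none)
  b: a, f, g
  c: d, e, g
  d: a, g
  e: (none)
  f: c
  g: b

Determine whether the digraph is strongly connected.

No

There is no directed path from a to f, so the graph is not strongly connected.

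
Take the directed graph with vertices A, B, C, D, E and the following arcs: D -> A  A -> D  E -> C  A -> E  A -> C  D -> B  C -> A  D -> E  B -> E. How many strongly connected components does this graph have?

{A, B, C, D, E} are all mutually reachable — one SCC of size 5.
That gives 1 strongly connected component.

1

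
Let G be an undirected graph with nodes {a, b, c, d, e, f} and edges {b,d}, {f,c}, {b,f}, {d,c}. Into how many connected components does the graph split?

a is isolated — a component by itself.
e is isolated — a component by itself.
Starting from b we can reach b, c, d, f. That is one component of size 4.
Total: 3 components.

3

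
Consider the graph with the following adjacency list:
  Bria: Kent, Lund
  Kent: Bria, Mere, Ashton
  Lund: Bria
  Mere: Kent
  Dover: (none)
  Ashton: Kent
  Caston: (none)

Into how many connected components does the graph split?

Dover is isolated — a component by itself.
Caston is isolated — a component by itself.
Starting from Bria we can reach Bria, Kent, Lund, Mere, Ashton. That is one component of size 5.
Total: 3 components.

3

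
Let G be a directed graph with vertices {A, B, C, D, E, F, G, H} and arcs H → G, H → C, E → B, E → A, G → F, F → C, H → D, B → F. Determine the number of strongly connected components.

{B} is an SCC by itself.
{G} is an SCC by itself.
{D} is an SCC by itself.
{C} is an SCC by itself.
{A} is an SCC by itself.
(and 3 more singleton SCCs)
That gives 8 strongly connected components.

8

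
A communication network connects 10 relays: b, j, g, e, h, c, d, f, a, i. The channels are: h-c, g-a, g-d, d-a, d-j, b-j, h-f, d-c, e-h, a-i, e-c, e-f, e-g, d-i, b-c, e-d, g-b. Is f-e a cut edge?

No

After removing f-e, the path f-h-e still connects them, so the edge is not a bridge.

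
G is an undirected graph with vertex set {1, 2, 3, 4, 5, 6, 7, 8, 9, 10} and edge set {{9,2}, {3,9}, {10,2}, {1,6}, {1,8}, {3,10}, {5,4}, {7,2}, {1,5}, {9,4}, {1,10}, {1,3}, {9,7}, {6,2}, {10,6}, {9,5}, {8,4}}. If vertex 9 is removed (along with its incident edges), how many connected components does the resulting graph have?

With 9 gone, the remaining components are: {1, 2, 3, 4, 5, 6, 7, 8, 10}.
That is 1 component.

1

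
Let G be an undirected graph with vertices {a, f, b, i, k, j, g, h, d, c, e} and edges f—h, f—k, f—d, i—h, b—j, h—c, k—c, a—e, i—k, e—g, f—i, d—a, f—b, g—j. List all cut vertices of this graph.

Removing f increases the component count from 1 to 2, so f is a cut vertex.
By contrast removing d leaves 1 component; it is not a cut vertex. No other vertex is a cut vertex either.

f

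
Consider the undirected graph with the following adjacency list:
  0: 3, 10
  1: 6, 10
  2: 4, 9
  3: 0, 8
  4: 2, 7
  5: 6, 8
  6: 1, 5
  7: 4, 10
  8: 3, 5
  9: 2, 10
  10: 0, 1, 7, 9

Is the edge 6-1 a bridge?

No

After removing 6-1, the path 6-5-8-3-0-10-1 still connects them, so the edge is not a bridge.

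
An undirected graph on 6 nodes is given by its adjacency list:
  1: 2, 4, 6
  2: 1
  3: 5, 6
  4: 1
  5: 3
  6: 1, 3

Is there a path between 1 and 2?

From 1 we can reach 1, 2, 3, 4, 5, 6, which includes 2.

Yes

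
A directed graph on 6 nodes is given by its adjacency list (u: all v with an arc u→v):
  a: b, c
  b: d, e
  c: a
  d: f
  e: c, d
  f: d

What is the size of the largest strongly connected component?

4

{a, b, c, e} are all mutually reachable — one SCC of size 4.
{d, f} are all mutually reachable — one SCC of size 2.
The largest has 4 vertices.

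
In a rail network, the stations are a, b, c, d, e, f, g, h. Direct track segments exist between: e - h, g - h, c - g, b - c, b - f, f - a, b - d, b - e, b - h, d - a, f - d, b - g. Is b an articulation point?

Deleting b raises the number of components from 1 to 2, so b is a cut vertex.

Yes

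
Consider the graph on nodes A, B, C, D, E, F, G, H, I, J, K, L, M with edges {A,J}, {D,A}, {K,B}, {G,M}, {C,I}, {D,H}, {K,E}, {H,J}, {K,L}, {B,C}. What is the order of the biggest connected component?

F is isolated — a component by itself.
Starting from G we can reach G, M. That is one component of size 2.
Starting from A we can reach A, D, H, J. That is one component of size 4.
Starting from B we can reach B, C, E, I, K, L. That is one component of size 6.
The largest has 6 vertices.

6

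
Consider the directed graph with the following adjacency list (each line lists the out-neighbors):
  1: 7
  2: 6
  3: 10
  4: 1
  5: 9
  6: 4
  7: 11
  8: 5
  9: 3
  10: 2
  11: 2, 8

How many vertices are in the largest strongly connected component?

11

{1, 2, 3, 4, 5, 6, 7, 8, 9, 10, 11} are all mutually reachable — one SCC of size 11.
The largest has 11 vertices.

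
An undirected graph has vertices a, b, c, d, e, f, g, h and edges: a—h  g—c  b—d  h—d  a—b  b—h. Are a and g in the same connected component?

The component containing a is {a, b, d, h}, and g is not in it.

No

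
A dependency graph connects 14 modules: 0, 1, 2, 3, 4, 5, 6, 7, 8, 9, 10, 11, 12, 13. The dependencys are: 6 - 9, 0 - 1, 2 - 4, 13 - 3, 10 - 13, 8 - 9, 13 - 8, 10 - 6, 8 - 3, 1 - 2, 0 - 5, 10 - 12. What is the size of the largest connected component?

7

7 is isolated — a component by itself.
11 is isolated — a component by itself.
Starting from 0 we can reach 0, 1, 2, 4, 5. That is one component of size 5.
Starting from 3 we can reach 3, 6, 8, 9, 10, 12, 13. That is one component of size 7.
The largest has 7 vertices.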